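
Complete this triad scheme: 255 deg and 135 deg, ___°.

15°

A triad places three hues 120° apart.
The full set through 135° is {15°, 135°, 255°}.
Given {135°, 255°}, the missing hue is 15°.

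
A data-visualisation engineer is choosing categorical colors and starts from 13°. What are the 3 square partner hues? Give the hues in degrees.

13 + 90 = 103°
13 + 180 = 193°
13 + 270 = 283°

103°, 193°, 283°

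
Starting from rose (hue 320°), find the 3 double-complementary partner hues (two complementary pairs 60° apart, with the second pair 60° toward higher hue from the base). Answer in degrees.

A rectangular tetradic uses two complementary pairs 60° apart: offsets 0°, 60°, 180°, 240°.
320 + 60 = 380 → 380 − 360 = 20°
320 + 180 = 500 → 500 − 360 = 140°
320 + 240 = 560 → 560 − 360 = 200°

20°, 140°, 200°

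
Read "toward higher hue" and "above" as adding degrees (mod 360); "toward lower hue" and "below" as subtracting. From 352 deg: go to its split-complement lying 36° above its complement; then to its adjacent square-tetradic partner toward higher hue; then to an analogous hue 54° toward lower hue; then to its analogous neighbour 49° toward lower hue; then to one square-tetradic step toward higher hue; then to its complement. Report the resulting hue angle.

+216° (split-comp 36° ↑): 352 + 216 = 568 → 568 − 360 = 208°
+90° (square ↑): 208 + 90 = 298°
−54° (analog 54° ↓): 298 − 54 = 244°
−49° (analog 49° ↓): 244 − 49 = 195°
+90° (square ↑): 195 + 90 = 285°
+180° (complement): 285 + 180 = 465 → 465 − 360 = 105°

105°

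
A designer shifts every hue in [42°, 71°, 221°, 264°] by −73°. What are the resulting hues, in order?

329°, 358°, 148°, 191°

42 − 73 = -31 → -31 + 360 = 329°
71 − 73 = -2 → -2 + 360 = 358°
221 − 73 = 148°
264 − 73 = 191°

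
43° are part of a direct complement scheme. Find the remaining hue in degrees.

The complement sits 180° across the wheel.
The full set through 43° is {43°, 223°}.
Given {43°}, the missing hue is 223°.

223°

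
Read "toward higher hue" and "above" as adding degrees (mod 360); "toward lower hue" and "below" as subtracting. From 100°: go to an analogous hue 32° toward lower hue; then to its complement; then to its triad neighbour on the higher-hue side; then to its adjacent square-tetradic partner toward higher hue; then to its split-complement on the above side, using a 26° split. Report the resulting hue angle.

304°

−32° (analog 32° ↓): 100 − 32 = 68°
+180° (complement): 68 + 180 = 248°
+120° (triadic ↑): 248 + 120 = 368 → 368 − 360 = 8°
+90° (square ↑): 8 + 90 = 98°
+206° (split-comp 26° ↑): 98 + 206 = 304°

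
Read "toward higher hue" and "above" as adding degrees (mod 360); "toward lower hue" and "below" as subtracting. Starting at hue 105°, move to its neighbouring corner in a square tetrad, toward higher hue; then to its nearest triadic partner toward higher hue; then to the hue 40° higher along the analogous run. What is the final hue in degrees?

105 + 90 = 195°   (square ↑)
195 + 120 = 315°   (triadic ↑)
315 + 40 = 355°   (analog 40° ↑)

355°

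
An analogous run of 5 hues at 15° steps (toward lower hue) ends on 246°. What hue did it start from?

306°

4 steps of 15° (toward lower hue) give a net shift of −60°.
Start = end − shift: 246 + 60 = 306°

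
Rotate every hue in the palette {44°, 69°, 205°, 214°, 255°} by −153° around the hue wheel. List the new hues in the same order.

44 − 153 = -109 → -109 + 360 = 251°
69 − 153 = -84 → -84 + 360 = 276°
205 − 153 = 52°
214 − 153 = 61°
255 − 153 = 102°

251°, 276°, 52°, 61°, 102°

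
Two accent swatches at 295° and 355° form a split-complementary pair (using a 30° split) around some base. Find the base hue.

The accents sit 30° either side of the complement, so the complement is their short-arc midpoint on the wheel.
Short-arc midpoint of 295° and 355°: 325°.
Base is 180° from the complement: 325 − 180 = 145°

145°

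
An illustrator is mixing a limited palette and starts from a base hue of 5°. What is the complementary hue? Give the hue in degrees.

The complement sits 180° across the wheel.
5 + 180 = 185°

185°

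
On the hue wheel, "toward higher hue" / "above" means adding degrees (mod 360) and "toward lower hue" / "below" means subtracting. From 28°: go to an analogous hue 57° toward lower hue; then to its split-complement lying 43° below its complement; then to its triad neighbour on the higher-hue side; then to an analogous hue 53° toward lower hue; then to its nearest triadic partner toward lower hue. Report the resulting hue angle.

55°

−57° (analog 57° ↓): 28 − 57 = -29 → -29 + 360 = 331°
+137° (split-comp 43° ↓): 331 + 137 = 468 → 468 − 360 = 108°
+120° (triadic ↑): 108 + 120 = 228°
−53° (analog 53° ↓): 228 − 53 = 175°
−120° (triadic ↓): 175 − 120 = 55°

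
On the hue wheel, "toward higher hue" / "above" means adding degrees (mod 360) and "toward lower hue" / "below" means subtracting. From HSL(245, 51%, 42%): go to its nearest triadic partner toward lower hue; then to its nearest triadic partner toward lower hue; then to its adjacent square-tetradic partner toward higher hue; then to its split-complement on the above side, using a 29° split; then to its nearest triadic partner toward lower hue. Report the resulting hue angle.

−120° (triadic ↓): 245 − 120 = 125°
−120° (triadic ↓): 125 − 120 = 5°
+90° (square ↑): 5 + 90 = 95°
+209° (split-comp 29° ↑): 95 + 209 = 304°
−120° (triadic ↓): 304 − 120 = 184°

184°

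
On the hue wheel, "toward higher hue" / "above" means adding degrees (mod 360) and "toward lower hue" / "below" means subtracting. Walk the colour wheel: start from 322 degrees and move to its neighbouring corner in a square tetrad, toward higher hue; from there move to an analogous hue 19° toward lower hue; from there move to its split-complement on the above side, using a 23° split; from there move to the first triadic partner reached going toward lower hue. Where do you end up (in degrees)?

+90° (square ↑): 322 + 90 = 412 → 412 − 360 = 52°
−19° (analog 19° ↓): 52 − 19 = 33°
+203° (split-comp 23° ↑): 33 + 203 = 236°
−120° (triadic ↓): 236 − 120 = 116°

116°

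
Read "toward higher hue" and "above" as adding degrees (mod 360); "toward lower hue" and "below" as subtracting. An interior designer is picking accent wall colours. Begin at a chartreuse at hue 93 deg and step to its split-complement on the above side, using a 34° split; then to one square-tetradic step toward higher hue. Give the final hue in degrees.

+214° (split-comp 34° ↑): 93 + 214 = 307°
+90° (square ↑): 307 + 90 = 397 → 397 − 360 = 37°

37°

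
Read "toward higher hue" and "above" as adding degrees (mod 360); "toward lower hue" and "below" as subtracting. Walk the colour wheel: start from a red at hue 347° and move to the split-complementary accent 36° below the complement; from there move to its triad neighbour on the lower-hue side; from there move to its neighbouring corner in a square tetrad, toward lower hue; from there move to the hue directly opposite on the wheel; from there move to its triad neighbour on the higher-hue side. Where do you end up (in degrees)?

347 + 144 = 491 → 491 − 360 = 131°   (split-comp 36° ↓)
131 − 120 = 11°   (triadic ↓)
11 − 90 = -79 → -79 + 360 = 281°   (square ↓)
281 + 180 = 461 → 461 − 360 = 101°   (complement)
101 + 120 = 221°   (triadic ↑)

221°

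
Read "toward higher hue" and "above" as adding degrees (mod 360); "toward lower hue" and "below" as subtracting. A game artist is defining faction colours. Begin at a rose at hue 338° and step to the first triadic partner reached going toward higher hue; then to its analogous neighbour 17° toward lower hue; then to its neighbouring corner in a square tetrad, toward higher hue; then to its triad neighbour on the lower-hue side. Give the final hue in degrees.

51°

338 + 120 = 458 → 458 − 360 = 98°   (triadic ↑)
98 − 17 = 81°   (analog 17° ↓)
81 + 90 = 171°   (square ↑)
171 − 120 = 51°   (triadic ↓)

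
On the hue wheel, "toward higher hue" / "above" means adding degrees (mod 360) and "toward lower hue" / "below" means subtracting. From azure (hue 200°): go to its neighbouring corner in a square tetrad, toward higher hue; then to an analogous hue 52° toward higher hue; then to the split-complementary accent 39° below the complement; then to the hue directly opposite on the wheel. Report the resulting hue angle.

square ↑ +90°: 200 + 90 = 290°
analog 52° ↑ +52°: 290 + 52 = 342°
split-comp 39° ↓ +141°: 342 + 141 = 483 → 483 − 360 = 123°
complement +180°: 123 + 180 = 303°

303°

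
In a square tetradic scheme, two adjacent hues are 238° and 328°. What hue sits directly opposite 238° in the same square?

58°

A square tetradic scheme places four hues 90° apart; opposite corners are 180° apart.
238 + 180 = 418 → 418 − 360 = 58°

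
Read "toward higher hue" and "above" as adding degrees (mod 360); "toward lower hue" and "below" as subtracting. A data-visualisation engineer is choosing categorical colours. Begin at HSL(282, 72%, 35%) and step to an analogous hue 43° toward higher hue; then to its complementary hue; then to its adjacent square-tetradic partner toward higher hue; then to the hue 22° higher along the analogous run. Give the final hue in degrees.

257°

282 + 43 = 325°   (analog 43° ↑)
325 + 180 = 505 → 505 − 360 = 145°   (complement)
145 + 90 = 235°   (square ↑)
235 + 22 = 257°   (analog 22° ↑)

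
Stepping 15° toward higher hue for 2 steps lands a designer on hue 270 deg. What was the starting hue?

240°

2 steps of 15° (toward higher hue) give a net shift of +30°.
Start = end − shift: 270 − 30 = 240°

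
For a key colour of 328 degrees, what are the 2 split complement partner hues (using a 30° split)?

Split-complementary hues sit 30° either side of the complement.
Complement of 328 degrees: 328 + 180 = 508 → 508 − 360 = 148°
148 − 30 = 118°
148 + 30 = 178°

118° and 178°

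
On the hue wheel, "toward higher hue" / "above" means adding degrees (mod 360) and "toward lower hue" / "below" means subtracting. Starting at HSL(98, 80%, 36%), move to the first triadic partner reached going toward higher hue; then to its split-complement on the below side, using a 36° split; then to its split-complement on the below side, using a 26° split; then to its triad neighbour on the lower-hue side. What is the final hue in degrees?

triadic ↑ +120°: 98 + 120 = 218°
split-comp 36° ↓ +144°: 218 + 144 = 362 → 362 − 360 = 2°
split-comp 26° ↓ +154°: 2 + 154 = 156°
triadic ↓ −120°: 156 − 120 = 36°

36°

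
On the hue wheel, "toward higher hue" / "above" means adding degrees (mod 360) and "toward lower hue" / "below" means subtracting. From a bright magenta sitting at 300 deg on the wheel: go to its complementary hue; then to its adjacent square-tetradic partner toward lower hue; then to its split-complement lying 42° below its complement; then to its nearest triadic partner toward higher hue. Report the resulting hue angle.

288°

300 + 180 = 480 → 480 − 360 = 120°   (complement)
120 − 90 = 30°   (square ↓)
30 + 138 = 168°   (split-comp 42° ↓)
168 + 120 = 288°   (triadic ↑)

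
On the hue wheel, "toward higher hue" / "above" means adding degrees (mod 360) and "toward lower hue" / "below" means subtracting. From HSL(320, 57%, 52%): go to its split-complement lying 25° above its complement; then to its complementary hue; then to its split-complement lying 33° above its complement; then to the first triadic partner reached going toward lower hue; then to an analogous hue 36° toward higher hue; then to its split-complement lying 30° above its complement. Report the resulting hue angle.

324°

+205° (split-comp 25° ↑): 320 + 205 = 525 → 525 − 360 = 165°
+180° (complement): 165 + 180 = 345°
+213° (split-comp 33° ↑): 345 + 213 = 558 → 558 − 360 = 198°
−120° (triadic ↓): 198 − 120 = 78°
+36° (analog 36° ↑): 78 + 36 = 114°
+210° (split-comp 30° ↑): 114 + 210 = 324°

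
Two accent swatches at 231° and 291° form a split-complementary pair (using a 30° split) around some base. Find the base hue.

81°

The accents sit 30° either side of the complement, so the complement is their short-arc midpoint on the wheel.
Short-arc midpoint of 231° and 291°: 261°.
Base is 180° from the complement: 261 − 180 = 81°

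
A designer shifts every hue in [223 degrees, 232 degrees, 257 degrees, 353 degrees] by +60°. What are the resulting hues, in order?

283°, 292°, 317°, 53°

223 + 60 = 283°
232 + 60 = 292°
257 + 60 = 317°
353 + 60 = 413 → 413 − 360 = 53°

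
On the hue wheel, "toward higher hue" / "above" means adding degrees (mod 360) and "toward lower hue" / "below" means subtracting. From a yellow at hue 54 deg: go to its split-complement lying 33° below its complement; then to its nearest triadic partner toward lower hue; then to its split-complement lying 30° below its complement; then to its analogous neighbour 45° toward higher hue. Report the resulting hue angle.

276°

split-comp 33° ↓ +147°: 54 + 147 = 201°
triadic ↓ −120°: 201 − 120 = 81°
split-comp 30° ↓ +150°: 81 + 150 = 231°
analog 45° ↑ +45°: 231 + 45 = 276°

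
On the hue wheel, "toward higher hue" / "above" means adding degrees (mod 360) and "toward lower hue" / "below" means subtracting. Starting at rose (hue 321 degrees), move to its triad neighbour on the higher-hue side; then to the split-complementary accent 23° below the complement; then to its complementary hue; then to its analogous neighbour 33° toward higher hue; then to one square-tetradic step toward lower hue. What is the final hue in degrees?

1°

triadic ↑ +120°: 321 + 120 = 441 → 441 − 360 = 81°
split-comp 23° ↓ +157°: 81 + 157 = 238°
complement +180°: 238 + 180 = 418 → 418 − 360 = 58°
analog 33° ↑ +33°: 58 + 33 = 91°
square ↓ −90°: 91 − 90 = 1°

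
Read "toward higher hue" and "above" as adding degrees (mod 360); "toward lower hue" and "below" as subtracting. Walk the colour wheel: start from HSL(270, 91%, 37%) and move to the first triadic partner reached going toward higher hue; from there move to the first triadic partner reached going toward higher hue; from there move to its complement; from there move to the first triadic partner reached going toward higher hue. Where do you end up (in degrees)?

270 + 120 = 390 → 390 − 360 = 30°   (triadic ↑)
30 + 120 = 150°   (triadic ↑)
150 + 180 = 330°   (complement)
330 + 120 = 450 → 450 − 360 = 90°   (triadic ↑)

90°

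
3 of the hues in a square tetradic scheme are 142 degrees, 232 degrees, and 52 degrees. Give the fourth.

A square tetradic scheme places four hues every 90°.
The full set through 52° is {52°, 142°, 232°, 322°}.
Given {52°, 142°, 232°}, the missing hue is 322°.

322°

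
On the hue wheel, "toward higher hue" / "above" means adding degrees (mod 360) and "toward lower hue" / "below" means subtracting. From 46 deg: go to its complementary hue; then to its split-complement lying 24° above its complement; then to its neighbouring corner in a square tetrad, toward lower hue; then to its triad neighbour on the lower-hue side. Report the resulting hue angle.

complement +180°: 46 + 180 = 226°
split-comp 24° ↑ +204°: 226 + 204 = 430 → 430 − 360 = 70°
square ↓ −90°: 70 − 90 = -20 → -20 + 360 = 340°
triadic ↓ −120°: 340 − 120 = 220°

220°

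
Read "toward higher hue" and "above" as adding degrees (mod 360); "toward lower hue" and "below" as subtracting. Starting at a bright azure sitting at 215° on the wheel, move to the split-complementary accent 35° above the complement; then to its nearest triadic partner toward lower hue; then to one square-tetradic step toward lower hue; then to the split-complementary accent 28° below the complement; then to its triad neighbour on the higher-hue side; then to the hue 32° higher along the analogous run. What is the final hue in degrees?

split-comp 35° ↑ +215°: 215 + 215 = 430 → 430 − 360 = 70°
triadic ↓ −120°: 70 − 120 = -50 → -50 + 360 = 310°
square ↓ −90°: 310 − 90 = 220°
split-comp 28° ↓ +152°: 220 + 152 = 372 → 372 − 360 = 12°
triadic ↑ +120°: 12 + 120 = 132°
analog 32° ↑ +32°: 132 + 32 = 164°

164°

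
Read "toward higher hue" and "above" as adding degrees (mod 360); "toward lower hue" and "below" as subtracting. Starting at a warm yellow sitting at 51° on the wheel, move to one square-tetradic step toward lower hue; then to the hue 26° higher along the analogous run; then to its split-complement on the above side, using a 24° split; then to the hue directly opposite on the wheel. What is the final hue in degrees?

11°

−90° (square ↓): 51 − 90 = -39 → -39 + 360 = 321°
+26° (analog 26° ↑): 321 + 26 = 347°
+204° (split-comp 24° ↑): 347 + 204 = 551 → 551 − 360 = 191°
+180° (complement): 191 + 180 = 371 → 371 − 360 = 11°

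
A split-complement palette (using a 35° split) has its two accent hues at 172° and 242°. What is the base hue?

27°

The accents sit 35° either side of the complement, so the complement is their short-arc midpoint on the wheel.
Short-arc midpoint of 172° and 242°: 207°.
Base is 180° from the complement: 207 − 180 = 27°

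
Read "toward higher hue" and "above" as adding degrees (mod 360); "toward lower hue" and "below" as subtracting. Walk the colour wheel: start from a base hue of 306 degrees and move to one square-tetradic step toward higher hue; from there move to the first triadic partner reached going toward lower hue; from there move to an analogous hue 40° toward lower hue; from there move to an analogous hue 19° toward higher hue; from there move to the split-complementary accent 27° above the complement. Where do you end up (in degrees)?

102°

306 + 90 = 396 → 396 − 360 = 36°   (square ↑)
36 − 120 = -84 → -84 + 360 = 276°   (triadic ↓)
276 − 40 = 236°   (analog 40° ↓)
236 + 19 = 255°   (analog 19° ↑)
255 + 207 = 462 → 462 − 360 = 102°   (split-comp 27° ↑)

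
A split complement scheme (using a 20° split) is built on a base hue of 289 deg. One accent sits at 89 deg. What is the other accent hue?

Split-complementary hues sit 20° either side of the complement.
Complement of the base 289°: 289 + 180 = 469 → 469 − 360 = 109°
The given accent 89° is 20° one side of 109°; the other accent sits 20° the other side: 109 + 20 = 129°

129°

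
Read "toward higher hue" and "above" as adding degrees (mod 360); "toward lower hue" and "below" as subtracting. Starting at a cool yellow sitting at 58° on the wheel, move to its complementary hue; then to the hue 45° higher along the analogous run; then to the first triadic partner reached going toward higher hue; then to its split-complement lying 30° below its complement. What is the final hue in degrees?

58 + 180 = 238°   (complement)
238 + 45 = 283°   (analog 45° ↑)
283 + 120 = 403 → 403 − 360 = 43°   (triadic ↑)
43 + 150 = 193°   (split-comp 30° ↓)

193°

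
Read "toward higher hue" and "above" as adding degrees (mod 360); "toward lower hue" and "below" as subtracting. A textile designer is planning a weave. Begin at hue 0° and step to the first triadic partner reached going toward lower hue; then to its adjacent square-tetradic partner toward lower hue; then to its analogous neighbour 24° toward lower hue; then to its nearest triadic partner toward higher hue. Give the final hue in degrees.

0 − 120 = -120 → -120 + 360 = 240°   (triadic ↓)
240 − 90 = 150°   (square ↓)
150 − 24 = 126°   (analog 24° ↓)
126 + 120 = 246°   (triadic ↑)

246°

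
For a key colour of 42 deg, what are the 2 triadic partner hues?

162° and 282°

A triad places three hues 120° apart.
42 + 120 = 162°
42 + 240 = 282°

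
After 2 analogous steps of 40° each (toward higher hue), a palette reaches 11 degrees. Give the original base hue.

2 steps of 40° (toward higher hue) give a net shift of +80°.
Start = end − shift: 11 − 80 = -69 → -69 + 360 = 291°

291°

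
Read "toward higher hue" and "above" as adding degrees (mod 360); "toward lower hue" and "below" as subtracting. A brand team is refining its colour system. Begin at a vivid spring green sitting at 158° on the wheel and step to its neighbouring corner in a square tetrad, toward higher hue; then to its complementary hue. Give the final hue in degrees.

68°

square ↑ +90°: 158 + 90 = 248°
complement +180°: 248 + 180 = 428 → 428 − 360 = 68°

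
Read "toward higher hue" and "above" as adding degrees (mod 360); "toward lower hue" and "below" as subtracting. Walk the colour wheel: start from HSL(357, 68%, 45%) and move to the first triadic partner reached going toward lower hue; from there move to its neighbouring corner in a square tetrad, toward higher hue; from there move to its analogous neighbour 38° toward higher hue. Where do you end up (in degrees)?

5°

357 − 120 = 237°   (triadic ↓)
237 + 90 = 327°   (square ↑)
327 + 38 = 365 → 365 − 360 = 5°   (analog 38° ↑)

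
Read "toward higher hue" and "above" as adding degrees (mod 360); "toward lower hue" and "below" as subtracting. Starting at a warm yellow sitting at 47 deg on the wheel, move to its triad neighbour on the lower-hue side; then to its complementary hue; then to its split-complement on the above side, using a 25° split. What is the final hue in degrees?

47 − 120 = -73 → -73 + 360 = 287°   (triadic ↓)
287 + 180 = 467 → 467 − 360 = 107°   (complement)
107 + 205 = 312°   (split-comp 25° ↑)

312°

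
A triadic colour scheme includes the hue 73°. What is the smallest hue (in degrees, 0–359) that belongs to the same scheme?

73°

A triad places three hues 120° apart.
The full set through 73° is {73°, 193°, 313°}.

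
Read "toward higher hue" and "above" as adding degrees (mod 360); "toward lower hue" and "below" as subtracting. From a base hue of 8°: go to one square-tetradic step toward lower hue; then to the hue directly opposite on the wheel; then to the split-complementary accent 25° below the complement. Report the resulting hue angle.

253°

square ↓ −90°: 8 − 90 = -82 → -82 + 360 = 278°
complement +180°: 278 + 180 = 458 → 458 − 360 = 98°
split-comp 25° ↓ +155°: 98 + 155 = 253°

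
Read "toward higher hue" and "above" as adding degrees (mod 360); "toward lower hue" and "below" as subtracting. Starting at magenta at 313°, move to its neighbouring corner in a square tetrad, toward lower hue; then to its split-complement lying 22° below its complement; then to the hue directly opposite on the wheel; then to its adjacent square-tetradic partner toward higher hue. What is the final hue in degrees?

291°

−90° (square ↓): 313 − 90 = 223°
+158° (split-comp 22° ↓): 223 + 158 = 381 → 381 − 360 = 21°
+180° (complement): 21 + 180 = 201°
+90° (square ↑): 201 + 90 = 291°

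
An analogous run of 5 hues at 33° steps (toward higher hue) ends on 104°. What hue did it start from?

4 steps of 33° (toward higher hue) give a net shift of +132°.
Start = end − shift: 104 − 132 = -28 → -28 + 360 = 332°

332°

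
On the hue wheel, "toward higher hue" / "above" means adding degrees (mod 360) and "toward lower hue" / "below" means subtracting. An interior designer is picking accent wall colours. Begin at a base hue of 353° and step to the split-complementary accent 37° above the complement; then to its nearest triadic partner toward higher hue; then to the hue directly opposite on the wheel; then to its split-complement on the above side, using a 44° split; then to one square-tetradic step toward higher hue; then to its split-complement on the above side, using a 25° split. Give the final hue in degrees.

split-comp 37° ↑ +217°: 353 + 217 = 570 → 570 − 360 = 210°
triadic ↑ +120°: 210 + 120 = 330°
complement +180°: 330 + 180 = 510 → 510 − 360 = 150°
split-comp 44° ↑ +224°: 150 + 224 = 374 → 374 − 360 = 14°
square ↑ +90°: 14 + 90 = 104°
split-comp 25° ↑ +205°: 104 + 205 = 309°

309°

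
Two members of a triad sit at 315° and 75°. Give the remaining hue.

195°

A triad spaces three hues 120° apart.
The full set is {75°, 195°, 315°}.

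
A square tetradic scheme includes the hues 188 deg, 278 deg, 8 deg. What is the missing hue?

98°

A square tetradic scheme places four hues every 90°.
The full set through 8° is {8°, 98°, 188°, 278°}.
Given {8°, 188°, 278°}, the missing hue is 98°.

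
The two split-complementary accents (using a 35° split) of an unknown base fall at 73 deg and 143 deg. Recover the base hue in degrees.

288°

The accents sit 35° either side of the complement, so the complement is their short-arc midpoint on the wheel.
Short-arc midpoint of 73° and 143°: 108°.
Base is 180° from the complement: 108 − 180 = -72 → -72 + 360 = 288°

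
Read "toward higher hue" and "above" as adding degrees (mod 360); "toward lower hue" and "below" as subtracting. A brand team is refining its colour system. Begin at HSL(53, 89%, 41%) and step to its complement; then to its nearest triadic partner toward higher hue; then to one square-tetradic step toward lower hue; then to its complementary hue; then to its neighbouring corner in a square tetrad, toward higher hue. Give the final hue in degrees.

173°

53 + 180 = 233°   (complement)
233 + 120 = 353°   (triadic ↑)
353 − 90 = 263°   (square ↓)
263 + 180 = 443 → 443 − 360 = 83°   (complement)
83 + 90 = 173°   (square ↑)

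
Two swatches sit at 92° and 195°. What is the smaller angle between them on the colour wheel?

|92 − 195| = 103.
103 ≤ 180, so the shorter arc is 103°.

103°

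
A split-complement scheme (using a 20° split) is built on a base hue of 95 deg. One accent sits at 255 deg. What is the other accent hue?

Split-complementary hues sit 20° either side of the complement.
Complement of the base 95°: 95 + 180 = 275°
The given accent 255° is 20° one side of 275°; the other accent sits 20° the other side: 275 + 20 = 295°

295°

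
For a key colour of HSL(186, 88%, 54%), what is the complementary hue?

The complement sits 180° across the wheel.
186 + 180 = 366 → 366 − 360 = 6°

6°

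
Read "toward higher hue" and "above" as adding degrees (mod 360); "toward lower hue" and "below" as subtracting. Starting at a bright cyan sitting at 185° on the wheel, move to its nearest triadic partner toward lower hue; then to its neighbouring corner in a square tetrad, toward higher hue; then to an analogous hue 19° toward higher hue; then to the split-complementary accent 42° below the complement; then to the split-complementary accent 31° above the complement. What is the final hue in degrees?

triadic ↓ −120°: 185 − 120 = 65°
square ↑ +90°: 65 + 90 = 155°
analog 19° ↑ +19°: 155 + 19 = 174°
split-comp 42° ↓ +138°: 174 + 138 = 312°
split-comp 31° ↑ +211°: 312 + 211 = 523 → 523 − 360 = 163°

163°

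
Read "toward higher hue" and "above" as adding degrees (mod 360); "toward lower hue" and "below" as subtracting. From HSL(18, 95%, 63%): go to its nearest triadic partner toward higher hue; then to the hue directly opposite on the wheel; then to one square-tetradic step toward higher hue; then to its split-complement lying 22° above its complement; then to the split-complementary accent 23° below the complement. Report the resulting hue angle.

47°

+120° (triadic ↑): 18 + 120 = 138°
+180° (complement): 138 + 180 = 318°
+90° (square ↑): 318 + 90 = 408 → 408 − 360 = 48°
+202° (split-comp 22° ↑): 48 + 202 = 250°
+157° (split-comp 23° ↓): 250 + 157 = 407 → 407 − 360 = 47°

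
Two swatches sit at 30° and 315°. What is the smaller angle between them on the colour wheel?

|30 − 315| = 285.
The shorter arc is 360 − 285 = 75°.

75°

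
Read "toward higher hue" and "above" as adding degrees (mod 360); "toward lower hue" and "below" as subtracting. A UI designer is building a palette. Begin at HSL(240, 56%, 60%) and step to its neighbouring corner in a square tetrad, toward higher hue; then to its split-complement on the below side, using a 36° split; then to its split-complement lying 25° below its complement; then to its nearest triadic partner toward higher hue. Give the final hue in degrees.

+90° (square ↑): 240 + 90 = 330°
+144° (split-comp 36° ↓): 330 + 144 = 474 → 474 − 360 = 114°
+155° (split-comp 25° ↓): 114 + 155 = 269°
+120° (triadic ↑): 269 + 120 = 389 → 389 − 360 = 29°

29°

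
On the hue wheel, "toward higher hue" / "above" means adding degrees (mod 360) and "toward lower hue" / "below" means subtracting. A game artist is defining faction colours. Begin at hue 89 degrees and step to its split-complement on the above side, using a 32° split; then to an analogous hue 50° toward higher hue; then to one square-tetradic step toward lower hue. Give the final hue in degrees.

261°

split-comp 32° ↑ +212°: 89 + 212 = 301°
analog 50° ↑ +50°: 301 + 50 = 351°
square ↓ −90°: 351 − 90 = 261°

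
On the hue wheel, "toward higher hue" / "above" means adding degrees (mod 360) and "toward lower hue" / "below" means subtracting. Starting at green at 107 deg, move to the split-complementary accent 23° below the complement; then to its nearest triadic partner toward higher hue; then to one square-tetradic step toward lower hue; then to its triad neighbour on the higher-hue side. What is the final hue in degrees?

107 + 157 = 264°   (split-comp 23° ↓)
264 + 120 = 384 → 384 − 360 = 24°   (triadic ↑)
24 − 90 = -66 → -66 + 360 = 294°   (square ↓)
294 + 120 = 414 → 414 − 360 = 54°   (triadic ↑)

54°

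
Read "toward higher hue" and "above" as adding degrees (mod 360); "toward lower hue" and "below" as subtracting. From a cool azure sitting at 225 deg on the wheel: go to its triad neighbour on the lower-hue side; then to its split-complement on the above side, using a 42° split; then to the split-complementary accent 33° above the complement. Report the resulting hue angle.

225 − 120 = 105°   (triadic ↓)
105 + 222 = 327°   (split-comp 42° ↑)
327 + 213 = 540 → 540 − 360 = 180°   (split-comp 33° ↑)

180°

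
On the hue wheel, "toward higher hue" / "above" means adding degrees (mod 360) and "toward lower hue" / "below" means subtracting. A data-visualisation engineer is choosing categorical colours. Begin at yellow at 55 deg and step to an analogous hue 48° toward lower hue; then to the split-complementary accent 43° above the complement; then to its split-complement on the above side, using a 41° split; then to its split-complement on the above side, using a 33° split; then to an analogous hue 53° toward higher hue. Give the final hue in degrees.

analog 48° ↓ −48°: 55 − 48 = 7°
split-comp 43° ↑ +223°: 7 + 223 = 230°
split-comp 41° ↑ +221°: 230 + 221 = 451 → 451 − 360 = 91°
split-comp 33° ↑ +213°: 91 + 213 = 304°
analog 53° ↑ +53°: 304 + 53 = 357°

357°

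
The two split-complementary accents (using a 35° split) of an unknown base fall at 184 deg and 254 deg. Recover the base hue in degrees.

The accents sit 35° either side of the complement, so the complement is their short-arc midpoint on the wheel.
Short-arc midpoint of 184° and 254°: 219°.
Base is 180° from the complement: 219 − 180 = 39°

39°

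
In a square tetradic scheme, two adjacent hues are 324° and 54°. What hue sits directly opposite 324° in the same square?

144°

A square tetradic scheme places four hues 90° apart; opposite corners are 180° apart.
324 + 180 = 504 → 504 − 360 = 144°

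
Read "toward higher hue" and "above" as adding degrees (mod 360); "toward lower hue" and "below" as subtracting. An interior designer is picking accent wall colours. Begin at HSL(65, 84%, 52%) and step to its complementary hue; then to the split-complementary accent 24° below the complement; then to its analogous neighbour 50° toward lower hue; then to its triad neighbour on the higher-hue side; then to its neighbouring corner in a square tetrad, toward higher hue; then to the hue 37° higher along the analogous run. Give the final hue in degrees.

238°

+180° (complement): 65 + 180 = 245°
+156° (split-comp 24° ↓): 245 + 156 = 401 → 401 − 360 = 41°
−50° (analog 50° ↓): 41 − 50 = -9 → -9 + 360 = 351°
+120° (triadic ↑): 351 + 120 = 471 → 471 − 360 = 111°
+90° (square ↑): 111 + 90 = 201°
+37° (analog 37° ↑): 201 + 37 = 238°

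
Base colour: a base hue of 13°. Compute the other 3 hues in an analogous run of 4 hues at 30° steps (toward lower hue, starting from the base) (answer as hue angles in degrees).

Analogous hues sit every 30° along the wheel.
13 − 30 = -17 → -17 + 360 = 343°
13 − 60 = -47 → -47 + 360 = 313°
13 − 90 = -77 → -77 + 360 = 283°

343°, 313° and 283°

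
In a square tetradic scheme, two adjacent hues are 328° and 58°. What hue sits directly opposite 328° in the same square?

148°

A square tetradic scheme places four hues 90° apart; opposite corners are 180° apart.
328 + 180 = 508 → 508 − 360 = 148°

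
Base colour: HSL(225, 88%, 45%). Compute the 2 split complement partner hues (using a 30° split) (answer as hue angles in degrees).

Split-complementary hues sit 30° either side of the complement.
Complement of 225 deg: 225 + 180 = 405 → 405 − 360 = 45°
45 − 30 = 15°
45 + 30 = 75°

15° and 75°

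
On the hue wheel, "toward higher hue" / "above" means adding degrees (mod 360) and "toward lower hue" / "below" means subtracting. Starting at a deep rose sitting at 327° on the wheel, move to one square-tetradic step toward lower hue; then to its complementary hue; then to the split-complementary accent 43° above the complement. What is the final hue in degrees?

327 − 90 = 237°   (square ↓)
237 + 180 = 417 → 417 − 360 = 57°   (complement)
57 + 223 = 280°   (split-comp 43° ↑)

280°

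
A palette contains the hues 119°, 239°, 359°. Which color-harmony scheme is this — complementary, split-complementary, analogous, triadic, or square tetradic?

Sort the hues: 119°, 239°, 359°.
Successive gaps around the wheel: 120°, 120°, 120°.
Three hues equally spaced 120° apart form a triad.

triadic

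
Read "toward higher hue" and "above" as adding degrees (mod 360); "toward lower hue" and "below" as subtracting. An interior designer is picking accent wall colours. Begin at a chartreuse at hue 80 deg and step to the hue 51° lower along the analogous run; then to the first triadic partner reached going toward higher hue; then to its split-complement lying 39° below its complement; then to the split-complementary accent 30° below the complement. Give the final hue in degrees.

80 − 51 = 29°   (analog 51° ↓)
29 + 120 = 149°   (triadic ↑)
149 + 141 = 290°   (split-comp 39° ↓)
290 + 150 = 440 → 440 − 360 = 80°   (split-comp 30° ↓)

80°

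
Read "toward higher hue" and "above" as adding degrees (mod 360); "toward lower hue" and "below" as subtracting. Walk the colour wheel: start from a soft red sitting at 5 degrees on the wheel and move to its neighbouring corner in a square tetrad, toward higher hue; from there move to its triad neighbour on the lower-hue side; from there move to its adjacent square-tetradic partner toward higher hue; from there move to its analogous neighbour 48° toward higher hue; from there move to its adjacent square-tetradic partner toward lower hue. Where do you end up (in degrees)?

square ↑ +90°: 5 + 90 = 95°
triadic ↓ −120°: 95 − 120 = -25 → -25 + 360 = 335°
square ↑ +90°: 335 + 90 = 425 → 425 − 360 = 65°
analog 48° ↑ +48°: 65 + 48 = 113°
square ↓ −90°: 113 − 90 = 23°

23°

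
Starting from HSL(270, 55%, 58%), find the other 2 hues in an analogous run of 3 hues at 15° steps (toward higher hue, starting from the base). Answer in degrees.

285° and 300°

270 + 15 = 285°
270 + 30 = 300°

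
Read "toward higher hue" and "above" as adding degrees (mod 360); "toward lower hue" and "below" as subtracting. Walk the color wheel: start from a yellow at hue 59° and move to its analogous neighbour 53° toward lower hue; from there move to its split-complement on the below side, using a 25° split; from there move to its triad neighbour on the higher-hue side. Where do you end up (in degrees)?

281°

−53° (analog 53° ↓): 59 − 53 = 6°
+155° (split-comp 25° ↓): 6 + 155 = 161°
+120° (triadic ↑): 161 + 120 = 281°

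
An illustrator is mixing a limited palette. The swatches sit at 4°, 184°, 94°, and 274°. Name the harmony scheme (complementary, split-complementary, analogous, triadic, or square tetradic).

Sort the hues: 4°, 94°, 184°, 274°.
Successive gaps around the wheel: 90°, 90°, 90°, 90°.
Four hues every 90° form a square tetradic scheme.

square tetradic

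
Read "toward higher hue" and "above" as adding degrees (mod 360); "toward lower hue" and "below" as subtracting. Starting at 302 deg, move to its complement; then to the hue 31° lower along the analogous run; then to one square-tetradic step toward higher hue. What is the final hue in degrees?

181°

302 + 180 = 482 → 482 − 360 = 122°   (complement)
122 − 31 = 91°   (analog 31° ↓)
91 + 90 = 181°   (square ↑)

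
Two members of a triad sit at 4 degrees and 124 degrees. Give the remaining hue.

244°

A triad spaces three hues 120° apart.
The full set is {4°, 124°, 244°}.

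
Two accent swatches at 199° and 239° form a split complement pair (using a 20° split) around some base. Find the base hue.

The accents sit 20° either side of the complement, so the complement is their short-arc midpoint on the wheel.
Short-arc midpoint of 199° and 239°: 219°.
Base is 180° from the complement: 219 − 180 = 39°

39°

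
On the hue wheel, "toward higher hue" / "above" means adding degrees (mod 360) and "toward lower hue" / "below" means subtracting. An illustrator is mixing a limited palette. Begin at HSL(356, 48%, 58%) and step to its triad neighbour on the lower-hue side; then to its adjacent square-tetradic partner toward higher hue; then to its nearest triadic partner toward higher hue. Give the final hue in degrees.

356 − 120 = 236°   (triadic ↓)
236 + 90 = 326°   (square ↑)
326 + 120 = 446 → 446 − 360 = 86°   (triadic ↑)

86°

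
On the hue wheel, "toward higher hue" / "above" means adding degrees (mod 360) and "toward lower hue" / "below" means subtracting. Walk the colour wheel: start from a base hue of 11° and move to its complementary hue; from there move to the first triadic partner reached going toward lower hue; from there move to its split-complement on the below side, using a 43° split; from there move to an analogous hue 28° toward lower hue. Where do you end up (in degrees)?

+180° (complement): 11 + 180 = 191°
−120° (triadic ↓): 191 − 120 = 71°
+137° (split-comp 43° ↓): 71 + 137 = 208°
−28° (analog 28° ↓): 208 − 28 = 180°

180°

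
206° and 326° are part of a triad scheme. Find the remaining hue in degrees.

86°

A triad places three hues 120° apart.
The full set through 206° is {86°, 206°, 326°}.
Given {206°, 326°}, the missing hue is 86°.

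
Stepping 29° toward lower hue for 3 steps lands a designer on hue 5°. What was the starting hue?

3 steps of 29° (toward lower hue) give a net shift of −87°.
Start = end − shift: 5 + 87 = 92°

92°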